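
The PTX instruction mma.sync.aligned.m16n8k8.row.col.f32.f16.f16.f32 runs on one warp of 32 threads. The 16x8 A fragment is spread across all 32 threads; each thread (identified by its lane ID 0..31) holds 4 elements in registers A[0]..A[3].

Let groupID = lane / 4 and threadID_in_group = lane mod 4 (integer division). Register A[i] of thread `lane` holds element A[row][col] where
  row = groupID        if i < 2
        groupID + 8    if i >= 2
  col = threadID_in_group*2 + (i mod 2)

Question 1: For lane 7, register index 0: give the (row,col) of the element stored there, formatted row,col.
lane 7→7/4=1, 7 mod 4=3
i=0  r:1+0→1  c:2·3+0→6

1,6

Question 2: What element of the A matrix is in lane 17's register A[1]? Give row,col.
4,3

lane 17->17/4=4, 17 mod 4=1
i=1  r:4+0->4  c:2·1+1->3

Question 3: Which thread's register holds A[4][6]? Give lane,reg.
r:4=>grp=4,rB=0  c:6=>tig=3,lo=0
L=4*4+3=19  i=0*2+0=0

19,0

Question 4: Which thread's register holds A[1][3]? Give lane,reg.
5,1

r: 1->gid=1,r8=0  c: 3->tid=1,i&1=1
L=1*4+1=5  i=0*2+1=1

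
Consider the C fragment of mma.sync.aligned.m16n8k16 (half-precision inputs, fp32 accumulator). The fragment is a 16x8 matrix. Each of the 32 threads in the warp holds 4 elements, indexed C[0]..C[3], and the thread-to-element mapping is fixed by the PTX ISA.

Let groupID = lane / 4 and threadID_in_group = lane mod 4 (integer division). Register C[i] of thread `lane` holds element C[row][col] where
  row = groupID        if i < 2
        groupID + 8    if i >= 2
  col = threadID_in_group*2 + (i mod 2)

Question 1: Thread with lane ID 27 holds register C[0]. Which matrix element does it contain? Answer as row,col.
27: g=6,t=3
[0] (6+0,3*2+0) = (6,6)

6,6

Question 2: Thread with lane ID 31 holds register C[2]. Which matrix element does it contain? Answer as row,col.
15,6

lane 31=>31/4=7, 31 mod 4=3
i=2  r:7+8=>15  c:2·3+0=>6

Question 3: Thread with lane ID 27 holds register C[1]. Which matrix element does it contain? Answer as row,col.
27: gr=6,th=3
[1] (6+0,3*2+1) = (6,7)

6,7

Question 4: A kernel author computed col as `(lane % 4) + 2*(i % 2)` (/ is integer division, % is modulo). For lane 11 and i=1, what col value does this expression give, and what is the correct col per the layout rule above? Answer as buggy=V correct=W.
`(lane % 4) + 2*(i % 2)`[11,1]->5
lane 11->11/4=2, 11 mod 4=3
i=1  r:2+0->2  c:2·3+1->7
col: 5 vs 7

buggy=5 correct=7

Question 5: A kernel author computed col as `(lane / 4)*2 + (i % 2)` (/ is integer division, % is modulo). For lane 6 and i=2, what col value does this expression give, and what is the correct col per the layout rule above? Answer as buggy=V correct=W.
buggy=2 correct=4

`(lane / 4)*2 + (i % 2)`[6,2]=>2
lane 6: grp=1 (6/4), tig=2 (6%4)
i=2: r=1+8=9, c=2*2+0=4
col: 2 vs 4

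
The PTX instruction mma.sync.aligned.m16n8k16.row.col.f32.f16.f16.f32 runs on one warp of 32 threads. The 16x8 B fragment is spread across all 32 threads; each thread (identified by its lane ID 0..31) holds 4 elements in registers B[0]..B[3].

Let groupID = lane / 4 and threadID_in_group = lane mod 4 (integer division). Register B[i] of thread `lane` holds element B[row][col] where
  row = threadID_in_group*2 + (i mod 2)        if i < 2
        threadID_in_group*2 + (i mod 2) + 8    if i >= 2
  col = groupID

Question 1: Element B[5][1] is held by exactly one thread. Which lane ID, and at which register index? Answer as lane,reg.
6,1

c=1->g=1  r=5->rb=0,t=2,b0=1
L=1*4+2=6  i=0*2+1=1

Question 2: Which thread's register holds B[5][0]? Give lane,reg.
2,1

c: 0->gid=0  r: 5->r8=0,tid=2,i&1=1
L=0*4+2=2  i=0*2+1=1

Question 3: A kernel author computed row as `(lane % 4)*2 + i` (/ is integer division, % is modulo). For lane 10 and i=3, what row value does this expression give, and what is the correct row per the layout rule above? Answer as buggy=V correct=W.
`(lane % 4)*2 + i`[10,3]=>7
L=10=>grp=10>>2=2, tig=10&3=2
[3]=>row 2·2+1+8=13  col grp=2
row: 7 vs 13

buggy=7 correct=13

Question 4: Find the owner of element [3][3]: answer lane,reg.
13,1

c: 3->gid=3  r: 3->r8=0,tid=1,i&1=1
L=3*4+1=13  i=0*2+1=1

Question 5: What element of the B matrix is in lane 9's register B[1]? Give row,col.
3,2

lane 9⇒9/4=2, 9 mod 4=1
i=1  r:2·1+1+0⇒3  c:2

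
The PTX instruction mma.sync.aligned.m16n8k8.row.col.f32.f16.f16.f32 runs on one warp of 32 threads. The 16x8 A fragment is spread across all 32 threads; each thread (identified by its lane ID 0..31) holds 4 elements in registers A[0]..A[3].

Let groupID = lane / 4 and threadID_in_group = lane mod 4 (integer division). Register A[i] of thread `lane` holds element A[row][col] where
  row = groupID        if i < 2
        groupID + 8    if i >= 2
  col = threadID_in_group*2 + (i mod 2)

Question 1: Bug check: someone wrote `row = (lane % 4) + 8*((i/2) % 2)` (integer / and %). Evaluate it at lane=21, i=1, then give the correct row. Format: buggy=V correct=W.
`(lane % 4) + 8*((i/2) % 2)`[21,1]->1
21: g=5,t=1
[1] (5+0,1*2+1) = (5,3)
row: 1 vs 5

buggy=1 correct=5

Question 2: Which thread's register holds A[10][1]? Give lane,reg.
8,3

r=10⇒gr=2,Rb=1  c=1⇒th=0,odd=1
L=2*4+0=8  i=1*2+1=3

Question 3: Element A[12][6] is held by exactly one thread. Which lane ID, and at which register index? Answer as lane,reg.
r=12→G=4,rhi=1  c=6→T=3,p=0
L=4*4+3=19  i=1*2+0=2

19,2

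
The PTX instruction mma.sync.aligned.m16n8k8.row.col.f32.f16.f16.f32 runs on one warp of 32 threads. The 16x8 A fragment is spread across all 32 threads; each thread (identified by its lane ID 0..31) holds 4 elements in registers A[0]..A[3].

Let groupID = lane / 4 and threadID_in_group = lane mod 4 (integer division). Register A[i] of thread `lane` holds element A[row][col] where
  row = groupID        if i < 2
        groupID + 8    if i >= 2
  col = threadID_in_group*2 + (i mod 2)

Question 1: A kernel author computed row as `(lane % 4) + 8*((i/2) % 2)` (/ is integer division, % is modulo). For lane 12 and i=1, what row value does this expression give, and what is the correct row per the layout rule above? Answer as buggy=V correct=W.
buggy=0 correct=3

`(lane % 4) + 8*((i/2) % 2)`[12,1]->0
12: g=3,t=0
[1] (3+0,0*2+1) = (3,1)
row: 0 vs 3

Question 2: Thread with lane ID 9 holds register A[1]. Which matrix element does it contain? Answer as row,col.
9: gid=2,tid=1
[1] (2+0,1*2+1) = (2,3)

2,3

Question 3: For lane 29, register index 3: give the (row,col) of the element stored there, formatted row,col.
15,3

29: g=7,t=1
[3] (7+8,1*2+1) = (15,3)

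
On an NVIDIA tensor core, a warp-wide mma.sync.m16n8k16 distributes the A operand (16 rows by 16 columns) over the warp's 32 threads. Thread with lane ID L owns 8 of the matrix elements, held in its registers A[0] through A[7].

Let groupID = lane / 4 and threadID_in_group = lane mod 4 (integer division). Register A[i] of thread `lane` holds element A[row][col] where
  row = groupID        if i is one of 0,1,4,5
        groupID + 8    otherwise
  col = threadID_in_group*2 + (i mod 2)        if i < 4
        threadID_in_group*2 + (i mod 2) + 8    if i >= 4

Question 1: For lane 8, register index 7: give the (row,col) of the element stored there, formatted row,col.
10,9

lane 8: g=2 (8/4), t=0 (8%4)
i=7: r=2+8=10, c=0*2+1+8=9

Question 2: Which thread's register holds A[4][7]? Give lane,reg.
19,1

r:4=>grp=4,rB=0  c:7=>cB=0,tig=3,lo=1
L=4*4+3=19  i=0*4+0*2+1=1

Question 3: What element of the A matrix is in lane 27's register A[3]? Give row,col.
lane 27→27/4=6, 27 mod 4=3
i=3  r:6+8→14  c:2·3+1+0→7

14,7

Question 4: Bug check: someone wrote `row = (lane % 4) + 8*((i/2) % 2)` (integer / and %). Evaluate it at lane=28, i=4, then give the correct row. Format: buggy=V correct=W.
`(lane % 4) + 8*((i/2) % 2)`[28,4]=>0
lane 28=>28/4=7, 28 mod 4=0
i=4  r:7+0=>7  c:2·0+0+8=>8
row: 0 vs 7

buggy=0 correct=7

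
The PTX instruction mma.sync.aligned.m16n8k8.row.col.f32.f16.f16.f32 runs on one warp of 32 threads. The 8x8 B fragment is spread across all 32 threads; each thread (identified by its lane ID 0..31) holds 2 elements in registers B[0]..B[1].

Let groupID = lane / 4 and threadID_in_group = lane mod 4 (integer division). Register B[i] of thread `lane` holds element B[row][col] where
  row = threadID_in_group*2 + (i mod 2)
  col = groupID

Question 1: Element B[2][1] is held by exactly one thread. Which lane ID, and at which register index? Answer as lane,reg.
5,0

c=1->g=1  r=2->t=1,b0=0
L=1*4+1=5  i=0=0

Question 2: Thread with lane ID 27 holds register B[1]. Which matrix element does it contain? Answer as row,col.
7,6

27: gid=6,tid=3
[1] (3*2+1,6) = (7,6)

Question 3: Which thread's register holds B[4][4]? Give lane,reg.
18,0

c: 4->gid=4  r: 4->tid=2,i&1=0
L=4*4+2=18  i=0=0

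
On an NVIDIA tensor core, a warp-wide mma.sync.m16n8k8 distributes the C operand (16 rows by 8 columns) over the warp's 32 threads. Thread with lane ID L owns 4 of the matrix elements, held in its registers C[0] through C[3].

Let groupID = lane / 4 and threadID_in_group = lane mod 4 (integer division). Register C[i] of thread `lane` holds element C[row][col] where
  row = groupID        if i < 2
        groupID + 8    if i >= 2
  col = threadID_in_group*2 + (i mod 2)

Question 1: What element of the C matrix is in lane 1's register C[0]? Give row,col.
1: grp=0,tig=1
[0] (0+0,1*2+0) = (0,2)

0,2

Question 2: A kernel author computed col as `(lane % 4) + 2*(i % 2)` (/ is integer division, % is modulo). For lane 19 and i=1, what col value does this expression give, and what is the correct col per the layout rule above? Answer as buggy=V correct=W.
buggy=5 correct=7

`(lane % 4) + 2*(i % 2)`[19,1]⇒5
lane 19⇒19/4=4, 19 mod 4=3
i=1  r:4+0⇒4  c:2·3+1⇒7
col: 5 vs 7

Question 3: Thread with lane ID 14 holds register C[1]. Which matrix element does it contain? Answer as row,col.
3,5

lane 14: grp=3 (14/4), tig=2 (14%4)
i=1: r=3+0=3, c=2*2+1=5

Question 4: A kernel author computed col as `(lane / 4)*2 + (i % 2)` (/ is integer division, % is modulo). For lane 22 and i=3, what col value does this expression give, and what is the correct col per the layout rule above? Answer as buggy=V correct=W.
buggy=11 correct=5

`(lane / 4)*2 + (i % 2)`[22,3]→11
22: G=5,T=2
[3] (5+8,2*2+1) = (13,5)
col: 11 vs 5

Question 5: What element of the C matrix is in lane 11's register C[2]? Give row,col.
10,6

L=11⇒gr=11>>2=2, th=11&3=3
[2]⇒row 2+8=10  col 3·2+0=6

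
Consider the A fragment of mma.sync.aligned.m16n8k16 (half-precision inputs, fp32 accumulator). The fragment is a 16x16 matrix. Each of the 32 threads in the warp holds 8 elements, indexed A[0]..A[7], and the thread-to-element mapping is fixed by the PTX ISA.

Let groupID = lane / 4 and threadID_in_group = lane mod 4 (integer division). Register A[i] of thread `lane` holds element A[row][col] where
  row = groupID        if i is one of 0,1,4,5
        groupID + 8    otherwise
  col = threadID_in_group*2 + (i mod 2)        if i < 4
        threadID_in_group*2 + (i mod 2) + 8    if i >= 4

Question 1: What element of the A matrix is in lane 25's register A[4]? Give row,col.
lane 25=>25/4=6, 25 mod 4=1
i=4  r:6+0=>6  c:2·1+0+8=>10

6,10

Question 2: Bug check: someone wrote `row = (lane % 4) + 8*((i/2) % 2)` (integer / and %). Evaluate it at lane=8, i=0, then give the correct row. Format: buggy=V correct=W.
`(lane % 4) + 8*((i/2) % 2)`[8,0]⇒0
L=8⇒gr=8>>2=2, th=8&3=0
[0]⇒row 2+0=2  col 0·2+0+0=0
row: 0 vs 2

buggy=0 correct=2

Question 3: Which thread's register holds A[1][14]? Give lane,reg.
7,4

r:1=>grp=1,rB=0  c:14=>cB=1,tig=3,lo=0
L=1*4+3=7  i=1*4+0*2+0=4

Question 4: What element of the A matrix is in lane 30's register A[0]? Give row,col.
7,4

30: grp=7,tig=2
[0] (7+0,2*2+0+0) = (7,4)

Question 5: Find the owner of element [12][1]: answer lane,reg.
16,3

r: 12->gid=4,r8=1  c: 1->c8=0,tid=0,i&1=1
L=4*4+0=16  i=0*4+1*2+1=3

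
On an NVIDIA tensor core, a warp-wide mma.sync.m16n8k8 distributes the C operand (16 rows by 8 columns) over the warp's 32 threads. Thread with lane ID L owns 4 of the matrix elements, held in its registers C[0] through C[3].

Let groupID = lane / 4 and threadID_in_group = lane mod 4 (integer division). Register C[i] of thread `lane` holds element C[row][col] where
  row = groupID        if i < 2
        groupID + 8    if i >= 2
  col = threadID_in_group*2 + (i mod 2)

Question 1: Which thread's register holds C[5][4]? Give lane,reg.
r=5→G=5,rhi=0  c=4→T=2,p=0
L=5*4+2=22  i=0*2+0=0

22,0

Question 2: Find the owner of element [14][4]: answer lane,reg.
r=14->g=6,rb=1  c=4->t=2,b0=0
L=6*4+2=26  i=1*2+0=2

26,2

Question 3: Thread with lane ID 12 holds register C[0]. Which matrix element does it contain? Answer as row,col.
3,0

lane 12: g=3 (12/4), t=0 (12%4)
i=0: r=3+0=3, c=0*2+0=0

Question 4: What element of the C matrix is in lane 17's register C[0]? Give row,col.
4,2

17: G=4,T=1
[0] (4+0,1*2+0) = (4,2)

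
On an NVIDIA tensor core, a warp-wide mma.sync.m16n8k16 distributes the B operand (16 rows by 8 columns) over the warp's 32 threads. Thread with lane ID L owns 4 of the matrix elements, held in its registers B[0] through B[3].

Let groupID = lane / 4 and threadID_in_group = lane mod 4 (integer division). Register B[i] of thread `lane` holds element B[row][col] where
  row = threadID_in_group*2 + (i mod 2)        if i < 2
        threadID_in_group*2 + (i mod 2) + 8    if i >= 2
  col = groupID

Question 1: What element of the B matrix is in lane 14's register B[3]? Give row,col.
lane 14->14/4=3, 14 mod 4=2
i=3  r:2·2+1+8->13  c:3

13,3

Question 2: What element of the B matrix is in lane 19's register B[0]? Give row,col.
6,4

L=19->g=19>>2=4, t=19&3=3
[0]->row 3·2+0+0=6  col g=4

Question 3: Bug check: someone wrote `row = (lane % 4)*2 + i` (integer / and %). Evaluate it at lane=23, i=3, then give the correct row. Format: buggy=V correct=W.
buggy=9 correct=15

`(lane % 4)*2 + i`[23,3]->9
lane 23->23/4=5, 23 mod 4=3
i=3  r:2·3+1+8->15  c:5
row: 9 vs 15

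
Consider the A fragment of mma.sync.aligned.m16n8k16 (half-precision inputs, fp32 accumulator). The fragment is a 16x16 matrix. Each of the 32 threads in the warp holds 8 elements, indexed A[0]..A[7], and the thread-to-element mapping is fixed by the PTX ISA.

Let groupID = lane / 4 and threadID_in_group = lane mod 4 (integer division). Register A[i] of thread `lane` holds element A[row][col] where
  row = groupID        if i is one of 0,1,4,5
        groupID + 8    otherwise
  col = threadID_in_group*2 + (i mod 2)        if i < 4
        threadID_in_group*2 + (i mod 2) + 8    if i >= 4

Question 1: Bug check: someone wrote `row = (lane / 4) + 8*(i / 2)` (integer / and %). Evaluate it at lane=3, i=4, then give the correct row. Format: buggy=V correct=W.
buggy=16 correct=0

`(lane / 4) + 8*(i / 2)`[3,4]->16
lane 3->3/4=0, 3 mod 4=3
i=4  r:0+0->0  c:2·3+0+8->14
row: 16 vs 0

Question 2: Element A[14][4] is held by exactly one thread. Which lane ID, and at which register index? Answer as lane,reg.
r=14→G=6,rhi=1  c=4→chi=0,T=2,p=0
L=6*4+2=26  i=0*4+1*2+0=2

26,2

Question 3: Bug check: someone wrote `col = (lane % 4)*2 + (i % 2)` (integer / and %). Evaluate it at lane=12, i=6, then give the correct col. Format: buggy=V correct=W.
buggy=0 correct=8

`(lane % 4)*2 + (i % 2)`[12,6]→0
lane 12→12/4=3, 12 mod 4=0
i=6  r:3+8→11  c:2·0+0+8→8
col: 0 vs 8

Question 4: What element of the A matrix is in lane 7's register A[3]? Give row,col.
lane 7->7/4=1, 7 mod 4=3
i=3  r:1+8->9  c:2·3+1+0->7

9,7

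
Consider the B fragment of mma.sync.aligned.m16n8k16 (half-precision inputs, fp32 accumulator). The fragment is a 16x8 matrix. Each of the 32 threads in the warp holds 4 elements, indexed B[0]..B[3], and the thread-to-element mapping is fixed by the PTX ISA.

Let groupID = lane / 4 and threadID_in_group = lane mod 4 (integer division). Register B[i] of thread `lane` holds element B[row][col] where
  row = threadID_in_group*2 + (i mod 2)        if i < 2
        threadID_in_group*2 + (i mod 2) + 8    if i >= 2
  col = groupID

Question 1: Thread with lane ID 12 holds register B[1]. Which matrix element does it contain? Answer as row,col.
L=12->g=12>>2=3, t=12&3=0
[1]->row 0·2+1+0=1  col g=3

1,3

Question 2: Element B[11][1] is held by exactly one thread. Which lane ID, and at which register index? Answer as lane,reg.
5,3

c: 1->gid=1  r: 11->r8=1,tid=1,i&1=1
L=1*4+1=5  i=1*2+1=3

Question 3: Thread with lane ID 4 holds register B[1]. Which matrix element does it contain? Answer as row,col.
1,1

L=4⇒gr=4>>2=1, th=4&3=0
[1]⇒row 0·2+1+0=1  col gr=1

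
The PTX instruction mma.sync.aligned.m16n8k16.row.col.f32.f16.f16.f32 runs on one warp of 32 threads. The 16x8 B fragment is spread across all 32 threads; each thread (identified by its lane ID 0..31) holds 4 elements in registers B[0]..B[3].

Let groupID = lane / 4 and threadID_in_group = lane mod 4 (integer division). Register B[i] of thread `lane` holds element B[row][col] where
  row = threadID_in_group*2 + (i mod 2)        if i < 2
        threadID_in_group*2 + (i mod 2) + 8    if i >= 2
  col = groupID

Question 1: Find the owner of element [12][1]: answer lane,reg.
c=1→G=1  r=12→rhi=1,T=2,p=0
L=1*4+2=6  i=1*2+0=2

6,2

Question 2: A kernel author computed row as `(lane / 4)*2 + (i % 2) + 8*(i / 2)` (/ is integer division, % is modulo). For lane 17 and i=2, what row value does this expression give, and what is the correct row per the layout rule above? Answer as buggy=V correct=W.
`(lane / 4)*2 + (i % 2) + 8*(i / 2)`[17,2]=>16
lane 17: grp=4 (17/4), tig=1 (17%4)
i=2: r=1*2+0+8=10, c=grp=4
row: 16 vs 10

buggy=16 correct=10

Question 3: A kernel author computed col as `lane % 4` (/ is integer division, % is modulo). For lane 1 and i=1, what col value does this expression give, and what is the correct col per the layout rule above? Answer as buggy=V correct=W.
buggy=1 correct=0

`lane % 4`[1,1]->1
L=1->gid=1>>2=0, tid=1&3=1
[1]->row 1·2+1+0=3  col gid=0
col: 1 vs 0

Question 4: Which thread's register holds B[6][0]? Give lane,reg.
3,0

c=0⇒gr=0  r=6⇒Rb=0,th=3,odd=0
L=0*4+3=3  i=0*2+0=0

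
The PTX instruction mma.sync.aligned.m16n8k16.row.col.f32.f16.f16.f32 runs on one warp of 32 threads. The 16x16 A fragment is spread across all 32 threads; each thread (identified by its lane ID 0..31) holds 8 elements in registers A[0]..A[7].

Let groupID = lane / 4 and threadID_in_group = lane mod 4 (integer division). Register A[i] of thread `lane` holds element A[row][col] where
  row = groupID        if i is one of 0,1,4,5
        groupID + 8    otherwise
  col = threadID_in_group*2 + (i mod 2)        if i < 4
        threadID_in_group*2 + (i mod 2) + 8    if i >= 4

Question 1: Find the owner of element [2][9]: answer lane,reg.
r=2->g=2,rb=0  c=9->cb=1,t=0,b0=1
L=2*4+0=8  i=1*4+0*2+1=5

8,5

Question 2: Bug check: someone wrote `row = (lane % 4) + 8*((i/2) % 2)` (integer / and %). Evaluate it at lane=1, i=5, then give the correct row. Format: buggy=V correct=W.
buggy=1 correct=0

`(lane % 4) + 8*((i/2) % 2)`[1,5]→1
L=1→G=1>>2=0, T=1&3=1
[5]→row 0+0=0  col 1·2+1+8=11
row: 1 vs 0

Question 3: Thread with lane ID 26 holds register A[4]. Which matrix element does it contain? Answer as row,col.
lane 26: g=6 (26/4), t=2 (26%4)
i=4: r=6+0=6, c=2*2+0+8=12

6,12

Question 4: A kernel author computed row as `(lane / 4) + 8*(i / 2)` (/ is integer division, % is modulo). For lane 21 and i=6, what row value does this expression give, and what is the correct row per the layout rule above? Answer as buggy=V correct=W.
`(lane / 4) + 8*(i / 2)`[21,6]->29
lane 21: gid=5 (21/4), tid=1 (21%4)
i=6: r=5+8=13, c=1*2+0+8=10
row: 29 vs 13

buggy=29 correct=13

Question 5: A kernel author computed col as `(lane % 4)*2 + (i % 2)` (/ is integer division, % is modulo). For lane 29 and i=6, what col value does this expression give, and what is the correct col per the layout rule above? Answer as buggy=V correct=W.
buggy=2 correct=10

`(lane % 4)*2 + (i % 2)`[29,6]->2
29: g=7,t=1
[6] (7+8,1*2+0+8) = (15,10)
col: 2 vs 10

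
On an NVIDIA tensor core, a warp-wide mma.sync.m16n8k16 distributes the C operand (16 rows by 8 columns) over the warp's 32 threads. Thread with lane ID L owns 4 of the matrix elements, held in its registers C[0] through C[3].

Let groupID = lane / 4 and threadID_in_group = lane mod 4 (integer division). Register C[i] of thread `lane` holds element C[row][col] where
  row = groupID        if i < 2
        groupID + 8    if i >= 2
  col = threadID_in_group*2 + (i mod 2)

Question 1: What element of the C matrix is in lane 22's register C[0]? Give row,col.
5,4

lane 22->22/4=5, 22 mod 4=2
i=0  r:5+0->5  c:2·2+0->4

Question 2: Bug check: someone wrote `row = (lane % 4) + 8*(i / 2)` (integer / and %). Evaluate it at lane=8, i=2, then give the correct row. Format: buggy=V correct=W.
`(lane % 4) + 8*(i / 2)`[8,2]=>8
8: grp=2,tig=0
[2] (2+8,0*2+0) = (10,0)
row: 8 vs 10

buggy=8 correct=10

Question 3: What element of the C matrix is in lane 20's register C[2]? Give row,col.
lane 20: g=5 (20/4), t=0 (20%4)
i=2: r=5+8=13, c=0*2+0=0

13,0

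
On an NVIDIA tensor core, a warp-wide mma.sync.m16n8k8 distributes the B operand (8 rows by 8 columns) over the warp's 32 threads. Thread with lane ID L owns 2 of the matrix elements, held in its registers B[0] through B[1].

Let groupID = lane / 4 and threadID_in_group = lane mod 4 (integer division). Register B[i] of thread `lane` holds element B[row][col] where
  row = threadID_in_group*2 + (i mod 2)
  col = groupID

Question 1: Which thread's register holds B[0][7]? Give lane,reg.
c:7=>grp=7  r:0=>tig=0,lo=0
L=7*4+0=28  i=0=0

28,0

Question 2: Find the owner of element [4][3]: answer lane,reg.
c=3->g=3  r=4->t=2,b0=0
L=3*4+2=14  i=0=0

14,0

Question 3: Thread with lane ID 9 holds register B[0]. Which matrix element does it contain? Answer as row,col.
2,2

lane 9: gid=2 (9/4), tid=1 (9%4)
i=0: r=1*2+0=2, c=gid=2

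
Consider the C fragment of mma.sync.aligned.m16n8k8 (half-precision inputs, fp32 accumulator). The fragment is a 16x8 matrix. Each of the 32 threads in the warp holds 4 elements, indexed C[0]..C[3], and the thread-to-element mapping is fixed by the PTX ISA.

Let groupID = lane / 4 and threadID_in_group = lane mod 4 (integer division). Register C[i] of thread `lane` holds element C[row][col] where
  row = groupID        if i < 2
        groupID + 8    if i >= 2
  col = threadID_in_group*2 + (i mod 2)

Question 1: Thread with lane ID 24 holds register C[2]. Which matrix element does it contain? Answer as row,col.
14,0

24: grp=6,tig=0
[2] (6+8,0*2+0) = (14,0)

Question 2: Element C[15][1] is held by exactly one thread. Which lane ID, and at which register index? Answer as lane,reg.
r:15=>grp=7,rB=1  c:1=>tig=0,lo=1
L=7*4+0=28  i=1*2+1=3

28,3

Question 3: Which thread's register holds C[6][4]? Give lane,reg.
26,0

r=6->g=6,rb=0  c=4->t=2,b0=0
L=6*4+2=26  i=0*2+0=0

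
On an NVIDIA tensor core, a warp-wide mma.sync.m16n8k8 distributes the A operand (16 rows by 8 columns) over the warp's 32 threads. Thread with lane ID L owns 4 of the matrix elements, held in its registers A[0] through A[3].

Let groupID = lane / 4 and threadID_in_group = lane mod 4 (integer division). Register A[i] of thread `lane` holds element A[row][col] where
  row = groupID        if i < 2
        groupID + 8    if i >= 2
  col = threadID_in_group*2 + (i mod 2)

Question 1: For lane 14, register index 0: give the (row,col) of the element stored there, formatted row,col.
3,4

14: gid=3,tid=2
[0] (3+0,2*2+0) = (3,4)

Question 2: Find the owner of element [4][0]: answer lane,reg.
r=4→G=4,rhi=0  c=0→T=0,p=0
L=4*4+0=16  i=0*2+0=0

16,0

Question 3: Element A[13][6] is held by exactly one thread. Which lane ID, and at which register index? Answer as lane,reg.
r=13->g=5,rb=1  c=6->t=3,b0=0
L=5*4+3=23  i=1*2+0=2

23,2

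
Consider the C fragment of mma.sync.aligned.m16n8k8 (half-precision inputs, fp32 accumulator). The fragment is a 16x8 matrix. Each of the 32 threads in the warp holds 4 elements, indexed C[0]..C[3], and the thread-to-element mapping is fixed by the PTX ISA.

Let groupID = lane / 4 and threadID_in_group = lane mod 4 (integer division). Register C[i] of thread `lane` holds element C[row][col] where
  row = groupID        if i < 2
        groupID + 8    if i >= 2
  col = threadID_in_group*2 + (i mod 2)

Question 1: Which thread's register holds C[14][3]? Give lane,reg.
r=14⇒gr=6,Rb=1  c=3⇒th=1,odd=1
L=6*4+1=25  i=1*2+1=3

25,3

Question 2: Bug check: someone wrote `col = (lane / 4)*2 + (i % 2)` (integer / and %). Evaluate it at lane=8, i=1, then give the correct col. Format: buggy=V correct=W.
buggy=5 correct=1

`(lane / 4)*2 + (i % 2)`[8,1]=>5
lane 8: grp=2 (8/4), tig=0 (8%4)
i=1: r=2+0=2, c=0*2+1=1
col: 5 vs 1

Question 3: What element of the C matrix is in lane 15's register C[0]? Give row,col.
3,6

lane 15: G=3 (15/4), T=3 (15%4)
i=0: r=3+0=3, c=3*2+0=6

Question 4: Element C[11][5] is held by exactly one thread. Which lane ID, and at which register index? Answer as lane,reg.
14,3

r=11⇒gr=3,Rb=1  c=5⇒th=2,odd=1
L=3*4+2=14  i=1*2+1=3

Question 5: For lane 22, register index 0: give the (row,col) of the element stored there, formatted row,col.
5,4

lane 22->22/4=5, 22 mod 4=2
i=0  r:5+0->5  c:2·2+0->4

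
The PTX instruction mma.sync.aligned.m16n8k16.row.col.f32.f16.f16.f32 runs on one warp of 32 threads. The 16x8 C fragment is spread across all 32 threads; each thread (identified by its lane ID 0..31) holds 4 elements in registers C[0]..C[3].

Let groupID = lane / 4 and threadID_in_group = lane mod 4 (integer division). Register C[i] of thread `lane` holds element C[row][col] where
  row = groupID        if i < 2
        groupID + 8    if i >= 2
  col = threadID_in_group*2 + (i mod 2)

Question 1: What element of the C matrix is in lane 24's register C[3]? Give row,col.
24: grp=6,tig=0
[3] (6+8,0*2+1) = (14,1)

14,1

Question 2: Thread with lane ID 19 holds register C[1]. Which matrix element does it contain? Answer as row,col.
4,7

19: grp=4,tig=3
[1] (4+0,3*2+1) = (4,7)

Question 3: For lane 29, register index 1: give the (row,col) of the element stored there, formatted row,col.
29: grp=7,tig=1
[1] (7+0,1*2+1) = (7,3)

7,3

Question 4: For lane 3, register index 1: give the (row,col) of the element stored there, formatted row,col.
0,7

lane 3=>3/4=0, 3 mod 4=3
i=1  r:0+0=>0  c:2·3+1=>7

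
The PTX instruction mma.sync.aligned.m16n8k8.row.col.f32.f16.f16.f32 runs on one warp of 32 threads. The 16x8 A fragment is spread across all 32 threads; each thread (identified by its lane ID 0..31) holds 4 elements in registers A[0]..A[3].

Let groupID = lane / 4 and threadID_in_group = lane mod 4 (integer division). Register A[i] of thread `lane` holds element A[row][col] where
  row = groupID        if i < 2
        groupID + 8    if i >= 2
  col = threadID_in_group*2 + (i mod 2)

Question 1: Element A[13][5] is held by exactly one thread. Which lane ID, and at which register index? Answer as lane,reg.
r: 13->gid=5,r8=1  c: 5->tid=2,i&1=1
L=5*4+2=22  i=1*2+1=3

22,3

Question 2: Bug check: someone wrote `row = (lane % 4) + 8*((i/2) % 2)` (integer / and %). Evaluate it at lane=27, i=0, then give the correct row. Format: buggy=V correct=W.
buggy=3 correct=6

`(lane % 4) + 8*((i/2) % 2)`[27,0]→3
lane 27→27/4=6, 27 mod 4=3
i=0  r:6+0→6  c:2·3+0→6
row: 3 vs 6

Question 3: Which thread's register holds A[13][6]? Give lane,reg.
r=13->g=5,rb=1  c=6->t=3,b0=0
L=5*4+3=23  i=1*2+0=2

23,2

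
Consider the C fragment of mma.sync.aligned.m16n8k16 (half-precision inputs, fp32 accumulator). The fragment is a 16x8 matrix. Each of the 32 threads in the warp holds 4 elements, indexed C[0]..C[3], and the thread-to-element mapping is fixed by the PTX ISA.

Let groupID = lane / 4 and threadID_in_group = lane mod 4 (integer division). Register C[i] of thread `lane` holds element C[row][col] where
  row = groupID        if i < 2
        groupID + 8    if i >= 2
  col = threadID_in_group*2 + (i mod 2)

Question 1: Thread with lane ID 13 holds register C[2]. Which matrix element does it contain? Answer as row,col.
11,2

13: G=3,T=1
[2] (3+8,1*2+0) = (11,2)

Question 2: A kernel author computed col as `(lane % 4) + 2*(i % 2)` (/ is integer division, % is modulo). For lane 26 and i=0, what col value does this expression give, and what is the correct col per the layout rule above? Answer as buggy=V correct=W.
`(lane % 4) + 2*(i % 2)`[26,0]=>2
lane 26: grp=6 (26/4), tig=2 (26%4)
i=0: r=6+0=6, c=2*2+0=4
col: 2 vs 4

buggy=2 correct=4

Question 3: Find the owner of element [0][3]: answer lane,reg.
r: 0->gid=0,r8=0  c: 3->tid=1,i&1=1
L=0*4+1=1  i=0*2+1=1

1,1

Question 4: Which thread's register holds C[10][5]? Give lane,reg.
10,3

r: 10->gid=2,r8=1  c: 5->tid=2,i&1=1
L=2*4+2=10  i=1*2+1=3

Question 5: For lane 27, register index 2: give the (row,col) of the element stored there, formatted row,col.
14,6

27: g=6,t=3
[2] (6+8,3*2+0) = (14,6)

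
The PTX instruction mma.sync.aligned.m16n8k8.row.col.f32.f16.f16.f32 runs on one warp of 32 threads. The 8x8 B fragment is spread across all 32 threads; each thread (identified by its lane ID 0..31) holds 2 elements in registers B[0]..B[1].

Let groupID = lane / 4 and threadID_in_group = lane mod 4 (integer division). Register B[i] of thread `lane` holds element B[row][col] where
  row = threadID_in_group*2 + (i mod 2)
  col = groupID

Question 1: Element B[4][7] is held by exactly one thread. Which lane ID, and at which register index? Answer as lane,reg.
30,0

c:7=>grp=7  r:4=>tig=2,lo=0
L=7*4+2=30  i=0=0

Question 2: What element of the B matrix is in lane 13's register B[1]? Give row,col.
3,3

L=13->gid=13>>2=3, tid=13&3=1
[1]->row 1·2+1=3  col gid=3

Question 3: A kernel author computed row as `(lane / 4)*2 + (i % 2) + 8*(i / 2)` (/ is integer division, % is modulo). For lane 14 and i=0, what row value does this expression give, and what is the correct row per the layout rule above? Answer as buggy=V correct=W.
`(lane / 4)*2 + (i % 2) + 8*(i / 2)`[14,0]->6
14: gid=3,tid=2
[0] (2*2+0,3) = (4,3)
row: 6 vs 4

buggy=6 correct=4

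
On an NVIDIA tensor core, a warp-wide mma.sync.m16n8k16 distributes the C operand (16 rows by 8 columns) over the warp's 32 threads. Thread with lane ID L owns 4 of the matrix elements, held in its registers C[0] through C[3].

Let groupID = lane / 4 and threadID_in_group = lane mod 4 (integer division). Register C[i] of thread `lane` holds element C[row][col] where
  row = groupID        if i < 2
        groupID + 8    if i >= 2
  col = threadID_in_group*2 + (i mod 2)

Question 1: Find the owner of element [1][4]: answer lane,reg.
r:1=>grp=1,rB=0  c:4=>tig=2,lo=0
L=1*4+2=6  i=0*2+0=0

6,0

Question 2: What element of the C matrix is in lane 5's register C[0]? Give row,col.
1,2

lane 5: gr=1 (5/4), th=1 (5%4)
i=0: r=1+0=1, c=1*2+0=2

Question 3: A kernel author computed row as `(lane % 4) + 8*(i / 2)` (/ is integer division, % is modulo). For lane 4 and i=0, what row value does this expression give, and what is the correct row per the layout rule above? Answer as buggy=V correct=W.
buggy=0 correct=1

`(lane % 4) + 8*(i / 2)`[4,0]⇒0
lane 4⇒4/4=1, 4 mod 4=0
i=0  r:1+0⇒1  c:2·0+0⇒0
row: 0 vs 1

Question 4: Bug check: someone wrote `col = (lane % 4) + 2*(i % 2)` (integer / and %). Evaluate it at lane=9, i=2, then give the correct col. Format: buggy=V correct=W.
buggy=1 correct=2

`(lane % 4) + 2*(i % 2)`[9,2]⇒1
9: gr=2,th=1
[2] (2+8,1*2+0) = (10,2)
col: 1 vs 2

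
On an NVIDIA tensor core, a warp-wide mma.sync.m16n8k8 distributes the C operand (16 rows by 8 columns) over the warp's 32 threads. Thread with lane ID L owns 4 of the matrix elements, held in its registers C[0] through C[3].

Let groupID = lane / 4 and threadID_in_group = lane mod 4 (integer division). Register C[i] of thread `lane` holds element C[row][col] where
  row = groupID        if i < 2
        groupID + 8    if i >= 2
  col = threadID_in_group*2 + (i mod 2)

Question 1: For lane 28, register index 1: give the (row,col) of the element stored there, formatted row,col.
7,1

lane 28: gid=7 (28/4), tid=0 (28%4)
i=1: r=7+0=7, c=0*2+1=1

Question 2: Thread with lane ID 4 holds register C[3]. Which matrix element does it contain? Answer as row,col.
lane 4->4/4=1, 4 mod 4=0
i=3  r:1+8->9  c:2·0+1->1

9,1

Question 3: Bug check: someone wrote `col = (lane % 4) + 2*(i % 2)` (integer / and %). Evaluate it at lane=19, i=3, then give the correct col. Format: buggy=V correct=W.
buggy=5 correct=7

`(lane % 4) + 2*(i % 2)`[19,3]->5
19: gid=4,tid=3
[3] (4+8,3*2+1) = (12,7)
col: 5 vs 7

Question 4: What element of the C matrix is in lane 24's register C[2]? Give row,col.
24: grp=6,tig=0
[2] (6+8,0*2+0) = (14,0)

14,0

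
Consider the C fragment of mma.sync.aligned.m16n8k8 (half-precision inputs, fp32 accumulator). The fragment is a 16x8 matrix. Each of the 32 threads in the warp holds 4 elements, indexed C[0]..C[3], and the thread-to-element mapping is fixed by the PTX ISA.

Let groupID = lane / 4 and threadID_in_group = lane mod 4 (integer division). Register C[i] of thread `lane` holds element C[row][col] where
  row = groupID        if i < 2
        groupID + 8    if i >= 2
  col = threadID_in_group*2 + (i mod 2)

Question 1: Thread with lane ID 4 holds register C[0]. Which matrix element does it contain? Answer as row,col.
4: gr=1,th=0
[0] (1+0,0*2+0) = (1,0)

1,0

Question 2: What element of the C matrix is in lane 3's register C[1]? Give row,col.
lane 3->3/4=0, 3 mod 4=3
i=1  r:0+0->0  c:2·3+1->7

0,7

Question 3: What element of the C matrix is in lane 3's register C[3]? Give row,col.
lane 3: gr=0 (3/4), th=3 (3%4)
i=3: r=0+8=8, c=3*2+1=7

8,7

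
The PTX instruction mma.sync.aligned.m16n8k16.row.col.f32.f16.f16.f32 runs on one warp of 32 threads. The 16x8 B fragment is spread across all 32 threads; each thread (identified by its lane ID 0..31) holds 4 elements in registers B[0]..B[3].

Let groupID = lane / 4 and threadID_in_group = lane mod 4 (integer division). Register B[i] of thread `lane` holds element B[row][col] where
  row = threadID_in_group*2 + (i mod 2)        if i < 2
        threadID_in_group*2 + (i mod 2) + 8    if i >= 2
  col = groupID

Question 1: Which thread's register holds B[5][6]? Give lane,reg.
c=6⇒gr=6  r=5⇒Rb=0,th=2,odd=1
L=6*4+2=26  i=0*2+1=1

26,1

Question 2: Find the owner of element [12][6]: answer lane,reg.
26,2

c=6→G=6  r=12→rhi=1,T=2,p=0
L=6*4+2=26  i=1*2+0=2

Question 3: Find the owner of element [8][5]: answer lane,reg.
20,2

c:5=>grp=5  r:8=>rB=1,tig=0,lo=0
L=5*4+0=20  i=1*2+0=2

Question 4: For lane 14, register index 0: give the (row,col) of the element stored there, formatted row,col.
L=14->gid=14>>2=3, tid=14&3=2
[0]->row 2·2+0+0=4  col gid=3

4,3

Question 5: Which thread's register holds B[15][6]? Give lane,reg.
27,3

c:6=>grp=6  r:15=>rB=1,tig=3,lo=1
L=6*4+3=27  i=1*2+1=3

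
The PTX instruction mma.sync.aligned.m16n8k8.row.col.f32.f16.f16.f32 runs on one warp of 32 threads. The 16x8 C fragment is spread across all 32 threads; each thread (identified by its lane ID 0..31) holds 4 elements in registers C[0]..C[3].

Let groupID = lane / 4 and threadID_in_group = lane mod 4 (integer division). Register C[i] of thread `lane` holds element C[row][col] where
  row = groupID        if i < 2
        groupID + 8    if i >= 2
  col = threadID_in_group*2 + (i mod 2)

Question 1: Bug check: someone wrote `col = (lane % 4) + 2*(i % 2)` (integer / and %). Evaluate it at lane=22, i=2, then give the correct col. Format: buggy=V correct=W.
buggy=2 correct=4

`(lane % 4) + 2*(i % 2)`[22,2]→2
L=22→G=22>>2=5, T=22&3=2
[2]→row 5+8=13  col 2·2+0=4
col: 2 vs 4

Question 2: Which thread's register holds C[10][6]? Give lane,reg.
r=10->g=2,rb=1  c=6->t=3,b0=0
L=2*4+3=11  i=1*2+0=2

11,2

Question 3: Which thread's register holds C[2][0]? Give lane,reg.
r: 2->gid=2,r8=0  c: 0->tid=0,i&1=0
L=2*4+0=8  i=0*2+0=0

8,0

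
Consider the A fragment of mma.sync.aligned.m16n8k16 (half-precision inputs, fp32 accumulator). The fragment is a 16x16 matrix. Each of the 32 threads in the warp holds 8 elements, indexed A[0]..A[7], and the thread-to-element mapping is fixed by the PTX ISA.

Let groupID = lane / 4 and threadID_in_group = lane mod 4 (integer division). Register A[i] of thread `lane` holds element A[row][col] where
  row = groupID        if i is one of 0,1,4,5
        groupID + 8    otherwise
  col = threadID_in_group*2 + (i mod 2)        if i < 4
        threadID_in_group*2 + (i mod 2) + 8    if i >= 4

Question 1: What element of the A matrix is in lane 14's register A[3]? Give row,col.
11,5

lane 14: G=3 (14/4), T=2 (14%4)
i=3: r=3+8=11, c=2*2+1+0=5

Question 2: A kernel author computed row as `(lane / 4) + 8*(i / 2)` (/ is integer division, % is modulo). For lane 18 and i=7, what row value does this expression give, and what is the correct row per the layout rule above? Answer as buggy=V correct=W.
buggy=28 correct=12

`(lane / 4) + 8*(i / 2)`[18,7]=>28
lane 18=>18/4=4, 18 mod 4=2
i=7  r:4+8=>12  c:2·2+1+8=>13
row: 28 vs 12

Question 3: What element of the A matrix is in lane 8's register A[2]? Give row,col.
10,0

L=8→G=8>>2=2, T=8&3=0
[2]→row 2+8=10  col 0·2+0+0=0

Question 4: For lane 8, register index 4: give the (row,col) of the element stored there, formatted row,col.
L=8→G=8>>2=2, T=8&3=0
[4]→row 2+0=2  col 0·2+0+8=8

2,8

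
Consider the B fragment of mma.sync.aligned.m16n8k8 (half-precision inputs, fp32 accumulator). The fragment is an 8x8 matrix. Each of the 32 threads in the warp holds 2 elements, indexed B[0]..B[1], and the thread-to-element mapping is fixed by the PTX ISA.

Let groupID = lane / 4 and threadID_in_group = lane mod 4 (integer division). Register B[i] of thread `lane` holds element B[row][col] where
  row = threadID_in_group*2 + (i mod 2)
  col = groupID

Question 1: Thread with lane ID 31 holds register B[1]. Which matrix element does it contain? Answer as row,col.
7,7

lane 31⇒31/4=7, 31 mod 4=3
i=1  r:2·3+1⇒7  c:7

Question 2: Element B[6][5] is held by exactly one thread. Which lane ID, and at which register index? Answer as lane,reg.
23,0

c=5->g=5  r=6->t=3,b0=0
L=5*4+3=23  i=0=0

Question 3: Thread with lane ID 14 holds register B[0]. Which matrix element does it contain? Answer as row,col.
4,3

lane 14→14/4=3, 14 mod 4=2
i=0  r:2·2+0→4  c:3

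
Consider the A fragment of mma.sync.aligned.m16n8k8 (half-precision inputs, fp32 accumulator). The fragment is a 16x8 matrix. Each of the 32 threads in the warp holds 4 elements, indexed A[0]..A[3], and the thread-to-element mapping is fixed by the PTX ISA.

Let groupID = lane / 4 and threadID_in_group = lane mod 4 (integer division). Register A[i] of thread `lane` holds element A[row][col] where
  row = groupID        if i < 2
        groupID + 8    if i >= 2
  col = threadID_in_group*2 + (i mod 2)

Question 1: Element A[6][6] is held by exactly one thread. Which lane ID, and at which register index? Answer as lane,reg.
27,0

r: 6->gid=6,r8=0  c: 6->tid=3,i&1=0
L=6*4+3=27  i=0*2+0=0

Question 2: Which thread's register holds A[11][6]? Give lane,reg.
r:11=>grp=3,rB=1  c:6=>tig=3,lo=0
L=3*4+3=15  i=1*2+0=2

15,2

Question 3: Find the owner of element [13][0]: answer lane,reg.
r=13→G=5,rhi=1  c=0→T=0,p=0
L=5*4+0=20  i=1*2+0=2

20,2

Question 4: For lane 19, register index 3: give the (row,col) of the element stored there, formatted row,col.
12,7

L=19⇒gr=19>>2=4, th=19&3=3
[3]⇒row 4+8=12  col 3·2+1=7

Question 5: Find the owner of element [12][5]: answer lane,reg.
r=12->g=4,rb=1  c=5->t=2,b0=1
L=4*4+2=18  i=1*2+1=3

18,3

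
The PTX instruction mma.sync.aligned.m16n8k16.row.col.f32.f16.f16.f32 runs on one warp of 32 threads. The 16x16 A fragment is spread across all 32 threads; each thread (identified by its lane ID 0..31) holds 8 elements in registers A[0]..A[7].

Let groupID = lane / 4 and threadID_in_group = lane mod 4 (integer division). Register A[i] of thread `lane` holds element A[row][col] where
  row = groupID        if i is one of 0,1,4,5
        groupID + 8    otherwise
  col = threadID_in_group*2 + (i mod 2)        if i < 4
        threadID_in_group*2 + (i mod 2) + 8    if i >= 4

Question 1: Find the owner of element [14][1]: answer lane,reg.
r=14→G=6,rhi=1  c=1→chi=0,T=0,p=1
L=6*4+0=24  i=0*4+1*2+1=3

24,3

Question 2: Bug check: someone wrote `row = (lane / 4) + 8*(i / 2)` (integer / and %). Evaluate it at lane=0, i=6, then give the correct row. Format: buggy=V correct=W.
`(lane / 4) + 8*(i / 2)`[0,6]->24
lane 0: gid=0 (0/4), tid=0 (0%4)
i=6: r=0+8=8, c=0*2+0+8=8
row: 24 vs 8

buggy=24 correct=8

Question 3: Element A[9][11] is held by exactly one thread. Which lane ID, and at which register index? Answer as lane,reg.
5,7

r=9->g=1,rb=1  c=11->cb=1,t=1,b0=1
L=1*4+1=5  i=1*4+1*2+1=7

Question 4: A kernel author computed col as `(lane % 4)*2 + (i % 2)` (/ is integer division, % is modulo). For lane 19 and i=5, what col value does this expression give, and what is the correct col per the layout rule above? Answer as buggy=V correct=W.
buggy=7 correct=15

`(lane % 4)*2 + (i % 2)`[19,5]⇒7
lane 19: gr=4 (19/4), th=3 (19%4)
i=5: r=4+0=4, c=3*2+1+8=15
col: 7 vs 15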